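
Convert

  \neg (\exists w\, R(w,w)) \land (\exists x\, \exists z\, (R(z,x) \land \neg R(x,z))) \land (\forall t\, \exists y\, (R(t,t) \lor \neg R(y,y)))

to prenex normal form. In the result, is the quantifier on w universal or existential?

Move each ¬ inward, flipping quantifiers it crosses:
  (\forall w\, \neg R(w,w)) \land (\exists x\, \exists z\, (R(z,x) \land \neg R(x,z))) \land (\forall t\, \exists y\, (R(t,t) \lor \neg R(y,y)))
Finally move all quantifiers to the prefix:
  \forall w\, \exists x\, \exists z\, \forall t\, \exists y\, (\neg R(w,w) \land R(z,x) \land \neg R(x,z) \land (R(t,t) \lor \neg R(y,y)))
The quantifier \exists w sits under an odd number of negations, so it flips to \forall w.

universal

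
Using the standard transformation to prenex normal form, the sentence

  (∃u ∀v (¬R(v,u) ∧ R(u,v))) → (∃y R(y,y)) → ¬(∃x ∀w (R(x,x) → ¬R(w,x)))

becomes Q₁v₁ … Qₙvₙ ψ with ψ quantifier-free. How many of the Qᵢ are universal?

Eliminate → and ↔ using ¬ and ∨.
  ¬(∃u ∀v (¬R(v,u) ∧ R(u,v))) ∨ ¬(∃y R(y,y)) ∨ ¬(∃x ∀w (¬R(x,x) ∨ ¬R(w,x)))
Move each ¬ inward, flipping quantifiers it crosses:
  (∀u ∃v (R(v,u) ∨ ¬R(u,v))) ∨ (∀y ¬R(y,y)) ∨ (∀x ∃w (R(x,x) ∧ R(w,x)))
All bound variables are already distinct, so no renaming is needed.
Extract every quantifier outward, since the variables are now distinct and don't occur free across branches:
  ∀u ∃v ∀y ∀x ∃w (R(v,u) ∨ ¬R(u,v) ∨ ¬R(y,y) ∨ R(x,x) ∧ R(w,x))
The prefix is ∀u ∃v ∀y ∀x ∃w: 3 universal, 2 existential.

3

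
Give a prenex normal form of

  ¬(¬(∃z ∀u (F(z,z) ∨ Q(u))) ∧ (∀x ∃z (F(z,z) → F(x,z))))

Rewrite implications/biconditionals: A → B as ¬A ∨ B.
  ¬(¬(∃z ∀u (F(z,z) ∨ Q(u))) ∧ (∀x ∃z (¬F(z,z) ∨ F(x,z))))
Push ¬ through the quantifiers and connectives to reach negation normal form:
  (∃z ∀u (F(z,z) ∨ Q(u))) ∨ (∃x ∀z (F(z,z) ∧ ¬F(x,z)))
Give each quantifier a distinct variable: z↦s.
  (∃z ∀u (F(z,z) ∨ Q(u))) ∨ (∃x ∀s (F(s,s) ∧ ¬F(x,s)))
Pull the quantifiers to the front (each side's bound variable is not free in the other side):
  ∃z ∀u ∃x ∀s (F(z,z) ∨ Q(u) ∨ F(s,s) ∧ ¬F(x,s))

∃z ∀u ∃x ∀s (F(z,z) ∨ Q(u) ∨ F(s,s) ∧ ¬F(x,s))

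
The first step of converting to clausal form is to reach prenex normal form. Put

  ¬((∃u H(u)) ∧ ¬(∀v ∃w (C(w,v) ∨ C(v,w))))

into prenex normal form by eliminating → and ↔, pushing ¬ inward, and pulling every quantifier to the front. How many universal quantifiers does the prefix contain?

Push ¬ through the quantifiers and connectives to reach negation normal form:
  (∀u ¬H(u)) ∨ (∀v ∃w (C(w,v) ∨ C(v,w)))
Finally move all quantifiers to the prefix:
  ∀u ∀v ∃w (¬H(u) ∨ C(w,v) ∨ C(v,w))
The prefix is ∀u ∀v ∃w: 2 universal, 1 existential.

2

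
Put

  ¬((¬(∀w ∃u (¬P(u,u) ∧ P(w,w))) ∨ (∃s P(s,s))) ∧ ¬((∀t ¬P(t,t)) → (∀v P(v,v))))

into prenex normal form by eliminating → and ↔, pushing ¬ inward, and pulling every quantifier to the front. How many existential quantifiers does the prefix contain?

2

Rewrite implications/biconditionals: A → B as ¬A ∨ B.
  ¬((¬(∀w ∃u (¬P(u,u) ∧ P(w,w))) ∨ (∃s P(s,s))) ∧ ¬(¬(∀t ¬P(t,t)) ∨ (∀v P(v,v))))
Move each ¬ inward, flipping quantifiers it crosses:
  (∀w ∃u (¬P(u,u) ∧ P(w,w))) ∧ (∀s ¬P(s,s)) ∨ (∃t P(t,t)) ∨ (∀v P(v,v))
All bound variables are already distinct, so no renaming is needed.
Extract every quantifier outward, since the variables are now distinct and don't occur free across branches:
  ∀w ∃u ∀s ∃t ∀v (¬P(u,u) ∧ P(w,w) ∧ ¬P(s,s) ∨ P(t,t) ∨ P(v,v))
The prefix is ∀w ∃u ∀s ∃t ∀v: 3 universal, 2 existential.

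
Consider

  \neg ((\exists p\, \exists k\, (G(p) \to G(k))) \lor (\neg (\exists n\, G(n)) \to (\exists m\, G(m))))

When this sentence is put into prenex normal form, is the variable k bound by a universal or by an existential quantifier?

universal

Eliminate → and ↔ using ¬ and ∨.
  \neg ((\exists p\, \exists k\, (\neg G(p) \lor G(k))) \lor \neg \neg (\exists n\, G(n)) \lor (\exists m\, G(m)))
Push ¬ through the quantifiers and connectives to reach negation normal form:
  (\forall p\, \forall k\, (G(p) \land \neg G(k))) \land (\forall n\, \neg G(n)) \land (\forall m\, \neg G(m))
Finally move all quantifiers to the prefix:
  \forall p\, \forall k\, \forall n\, \forall m\, (G(p) \land \neg G(k) \land \neg G(n) \land \neg G(m))
The quantifier \exists k sits under an odd number of negations (counting the antecedent side of each →), so it flips to \forall k.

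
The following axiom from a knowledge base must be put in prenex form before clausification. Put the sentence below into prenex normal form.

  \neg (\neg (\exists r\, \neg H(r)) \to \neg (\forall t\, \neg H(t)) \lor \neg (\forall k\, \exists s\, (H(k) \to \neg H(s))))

Rewrite implications/biconditionals: A → B as ¬A ∨ B.
  \neg (\neg \neg (\exists r\, \neg H(r)) \lor \neg (\forall t\, \neg H(t)) \lor \neg (\forall k\, \exists s\, (\neg H(k) \lor \neg H(s))))
Push ¬ through the quantifiers and connectives to reach negation normal form:
  (\forall r\, H(r)) \land (\forall t\, \neg H(t)) \land (\forall k\, \exists s\, (\neg H(k) \lor \neg H(s)))
All bound variables are already distinct, so no renaming is needed.
Finally move all quantifiers to the prefix:
  \forall r\, \forall t\, \forall k\, \exists s\, (H(r) \land \neg H(t) \land (\neg H(k) \lor \neg H(s)))

\forall r\, \forall t\, \forall k\, \exists s\, (H(r) \land \neg H(t) \land (\neg H(k) \lor \neg H(s)))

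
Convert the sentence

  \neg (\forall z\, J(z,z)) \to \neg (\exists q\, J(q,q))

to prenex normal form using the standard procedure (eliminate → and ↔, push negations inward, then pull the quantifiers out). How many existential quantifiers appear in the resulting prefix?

0

Eliminate → and ↔ using ¬ and ∨.
  \neg \neg (\forall z\, J(z,z)) \lor \neg (\exists q\, J(q,q))
Move each ¬ inward, flipping quantifiers it crosses:
  (\forall z\, J(z,z)) \lor (\forall q\, \neg J(q,q))
Pull the quantifiers to the front (each side's bound variable is not free in the other side):
  \forall z\, \forall q\, (J(z,z) \lor \neg J(q,q))
The prefix is \forall z \forall q: 2 universal, 0 existential.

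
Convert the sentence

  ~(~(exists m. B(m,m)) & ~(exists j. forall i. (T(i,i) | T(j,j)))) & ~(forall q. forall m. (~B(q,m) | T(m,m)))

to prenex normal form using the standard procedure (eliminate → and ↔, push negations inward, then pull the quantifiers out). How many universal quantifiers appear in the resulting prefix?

1

Push ¬ through the quantifiers and connectives to reach negation normal form:
  ((exists m. B(m,m)) | (exists j. forall i. (T(i,i) | T(j,j)))) & (exists q. exists m. (B(q,m) & ~T(m,m)))
Standardize variables apart so no two quantifiers bind the same name: m↦z1.
  ((exists m. B(m,m)) | (exists j. forall i. (T(i,i) | T(j,j)))) & (exists q. exists z1. (B(q,z1) & ~T(z1,z1)))
Extract every quantifier outward, since the variables are now distinct and don't occur free across branches:
  exists m. exists j. forall i. exists q. exists z1. ((B(m,m) | T(i,i) | T(j,j)) & B(q,z1) & ~T(z1,z1))
The prefix is exists m exists j forall i exists q exists z1: 1 universal, 4 existential.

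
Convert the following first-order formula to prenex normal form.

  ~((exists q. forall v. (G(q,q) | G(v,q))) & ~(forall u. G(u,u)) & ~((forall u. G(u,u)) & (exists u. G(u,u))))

Move each ¬ inward, flipping quantifiers it crosses:
  (forall q. exists v. (~G(q,q) & ~G(v,q))) | (forall u. G(u,u)) | (forall u. G(u,u)) & (exists u. G(u,u))
Standardize variables apart so no two quantifiers bind the same name: u↦y1, u↦t.
  (forall q. exists v. (~G(q,q) & ~G(v,q))) | (forall u. G(u,u)) | (forall y1. G(y1,y1)) & (exists t. G(t,t))
Finally move all quantifiers to the prefix:
  forall q. exists v. forall u. forall y1. exists t. (~G(q,q) & ~G(v,q) | G(u,u) | G(y1,y1) & G(t,t))

forall q. exists v. forall u. forall y1. exists t. (~G(q,q) & ~G(v,q) | G(u,u) | G(y1,y1) & G(t,t))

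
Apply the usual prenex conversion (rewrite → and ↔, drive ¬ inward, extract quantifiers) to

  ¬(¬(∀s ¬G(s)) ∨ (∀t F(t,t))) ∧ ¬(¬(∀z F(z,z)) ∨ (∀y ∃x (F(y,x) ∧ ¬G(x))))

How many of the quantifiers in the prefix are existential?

2

Push ¬ through the quantifiers and connectives to reach negation normal form:
  (∀s ¬G(s)) ∧ (∃t ¬F(t,t)) ∧ (∀z F(z,z)) ∧ (∃y ∀x (¬F(y,x) ∨ G(x)))
All bound variables are already distinct, so no renaming is needed.
Extract every quantifier outward, since the variables are now distinct and don't occur free across branches:
  ∀s ∃t ∀z ∃y ∀x (¬G(s) ∧ ¬F(t,t) ∧ F(z,z) ∧ (¬F(y,x) ∨ G(x)))
The prefix is ∀s ∃t ∀z ∃y ∀x: 3 universal, 2 existential.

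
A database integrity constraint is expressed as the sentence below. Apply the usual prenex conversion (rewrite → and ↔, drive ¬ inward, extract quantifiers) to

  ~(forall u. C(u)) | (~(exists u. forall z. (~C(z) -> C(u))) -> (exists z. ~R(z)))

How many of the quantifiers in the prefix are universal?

Eliminate → and ↔ using ¬ and ∨.
  ~(forall u. C(u)) | ~~(exists u. forall z. (~~C(z) | C(u))) | (exists z. ~R(z))
Drive negations inward (¬∀x A ≡ ∃x ¬A, ¬∃x A ≡ ∀x ¬A, De Morgan for ∧/∨):
  (exists u. ~C(u)) | (exists u. forall z. (C(z) | C(u))) | (exists z. ~R(z))
Standardize variables apart so no two quantifiers bind the same name: u↦u1, z↦w1.
  (exists u. ~C(u)) | (exists u1. forall z. (C(z) | C(u1))) | (exists w1. ~R(w1))
Finally move all quantifiers to the prefix:
  exists u. exists u1. forall z. exists w1. (~C(u) | C(z) | C(u1) | ~R(w1))
The prefix is exists u exists u1 forall z exists w1: 1 universal, 3 existential.

1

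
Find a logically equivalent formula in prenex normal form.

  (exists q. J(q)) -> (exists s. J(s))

First replace A → B with ¬A ∨ B.
  ~(exists q. J(q)) | (exists s. J(s))
Drive negations inward (¬∀x A ≡ ∃x ¬A, ¬∃x A ≡ ∀x ¬A, De Morgan for ∧/∨):
  (forall q. ~J(q)) | (exists s. J(s))
All bound variables are already distinct, so no renaming is needed.
Extract every quantifier outward, since the variables are now distinct and don't occur free across branches:
  forall q. exists s. (~J(q) | J(s))

forall q. exists s. (~J(q) | J(s))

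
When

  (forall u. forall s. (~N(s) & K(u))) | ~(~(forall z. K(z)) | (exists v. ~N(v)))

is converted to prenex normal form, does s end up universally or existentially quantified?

universal

Push ¬ through the quantifiers and connectives to reach negation normal form:
  (forall u. forall s. (~N(s) & K(u))) | (forall z. K(z)) & (forall v. N(v))
All bound variables are already distinct, so no renaming is needed.
Extract every quantifier outward, since the variables are now distinct and don't occur free across branches:
  forall u. forall s. forall z. forall v. (~N(s) & K(u) | K(z) & N(v))
The quantifier forall s sits under an even number of negations, so it remains universal.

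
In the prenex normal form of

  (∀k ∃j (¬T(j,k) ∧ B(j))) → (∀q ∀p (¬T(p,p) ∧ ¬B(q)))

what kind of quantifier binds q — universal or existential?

Eliminate → and ↔ using ¬ and ∨.
  ¬(∀k ∃j (¬T(j,k) ∧ B(j))) ∨ (∀q ∀p (¬T(p,p) ∧ ¬B(q)))
Drive negations inward (¬∀x A ≡ ∃x ¬A, ¬∃x A ≡ ∀x ¬A, De Morgan for ∧/∨):
  (∃k ∀j (T(j,k) ∨ ¬B(j))) ∨ (∀q ∀p (¬T(p,p) ∧ ¬B(q)))
All bound variables are already distinct, so no renaming is needed.
Extract every quantifier outward, since the variables are now distinct and don't occur free across branches:
  ∃k ∀j ∀q ∀p (T(j,k) ∨ ¬B(j) ∨ ¬T(p,p) ∧ ¬B(q))
The quantifier ∀q sits under an even number of negations (counting the antecedent side of each →), so it remains universal.

universal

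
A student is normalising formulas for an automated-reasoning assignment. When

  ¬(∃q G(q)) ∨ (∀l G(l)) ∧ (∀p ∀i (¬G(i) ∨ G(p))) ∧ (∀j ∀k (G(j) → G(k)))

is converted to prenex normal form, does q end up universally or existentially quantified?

universal

Eliminate → and ↔ using ¬ and ∨.
  ¬(∃q G(q)) ∨ (∀l G(l)) ∧ (∀p ∀i (¬G(i) ∨ G(p))) ∧ (∀j ∀k (¬G(j) ∨ G(k)))
Push ¬ through the quantifiers and connectives to reach negation normal form:
  (∀q ¬G(q)) ∨ (∀l G(l)) ∧ (∀p ∀i (¬G(i) ∨ G(p))) ∧ (∀j ∀k (¬G(j) ∨ G(k)))
All bound variables are already distinct, so no renaming is needed.
Finally move all quantifiers to the prefix:
  ∀q ∀l ∀p ∀i ∀j ∀k (¬G(q) ∨ G(l) ∧ (¬G(i) ∨ G(p)) ∧ (¬G(j) ∨ G(k)))
The quantifier ∃q sits under an odd number of negations (counting the antecedent side of each →), so it flips to ∀q.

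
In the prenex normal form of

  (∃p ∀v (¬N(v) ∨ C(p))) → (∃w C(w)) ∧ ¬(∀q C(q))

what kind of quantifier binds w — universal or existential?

existential

Eliminate → and ↔ using ¬ and ∨.
  ¬(∃p ∀v (¬N(v) ∨ C(p))) ∨ (∃w C(w)) ∧ ¬(∀q C(q))
Move each ¬ inward, flipping quantifiers it crosses:
  (∀p ∃v (N(v) ∧ ¬C(p))) ∨ (∃w C(w)) ∧ (∃q ¬C(q))
Finally move all quantifiers to the prefix:
  ∀p ∃v ∃w ∃q (N(v) ∧ ¬C(p) ∨ C(w) ∧ ¬C(q))
The quantifier ∃w sits under an even number of negations (counting the antecedent side of each →), so it remains existential.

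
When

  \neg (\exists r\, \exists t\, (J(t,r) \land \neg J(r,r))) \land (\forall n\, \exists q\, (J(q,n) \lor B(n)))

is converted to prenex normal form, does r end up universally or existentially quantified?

Push ¬ through the quantifiers and connectives to reach negation normal form:
  (\forall r\, \forall t\, (\neg J(t,r) \lor J(r,r))) \land (\forall n\, \exists q\, (J(q,n) \lor B(n)))
All bound variables are already distinct, so no renaming is needed.
Pull the quantifiers to the front (each side's bound variable is not free in the other side):
  \forall r\, \forall t\, \forall n\, \exists q\, ((\neg J(t,r) \lor J(r,r)) \land (J(q,n) \lor B(n)))
The quantifier \exists r sits under an odd number of negations, so it flips to \forall r.

universal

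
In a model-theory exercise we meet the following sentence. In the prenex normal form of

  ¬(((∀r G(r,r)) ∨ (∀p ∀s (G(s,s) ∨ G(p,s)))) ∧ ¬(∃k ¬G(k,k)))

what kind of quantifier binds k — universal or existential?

existential

Push ¬ through the quantifiers and connectives to reach negation normal form:
  (∃r ¬G(r,r)) ∧ (∃p ∃s (¬G(s,s) ∧ ¬G(p,s))) ∨ (∃k ¬G(k,k))
All bound variables are already distinct, so no renaming is needed.
Finally move all quantifiers to the prefix:
  ∃r ∃p ∃s ∃k (¬G(r,r) ∧ ¬G(s,s) ∧ ¬G(p,s) ∨ ¬G(k,k))
The quantifier ∃k sits under an even number of negations, so it remains existential.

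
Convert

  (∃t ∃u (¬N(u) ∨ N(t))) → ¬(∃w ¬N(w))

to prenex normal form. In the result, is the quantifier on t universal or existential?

First replace A → B with ¬A ∨ B.
  ¬(∃t ∃u (¬N(u) ∨ N(t))) ∨ ¬(∃w ¬N(w))
Drive negations inward (¬∀x A ≡ ∃x ¬A, ¬∃x A ≡ ∀x ¬A, De Morgan for ∧/∨):
  (∀t ∀u (N(u) ∧ ¬N(t))) ∨ (∀w N(w))
All bound variables are already distinct, so no renaming is needed.
Extract every quantifier outward, since the variables are now distinct and don't occur free across branches:
  ∀t ∀u ∀w (N(u) ∧ ¬N(t) ∨ N(w))
The quantifier ∃t sits under an odd number of negations (counting the antecedent side of each →), so it flips to ∀t.

universal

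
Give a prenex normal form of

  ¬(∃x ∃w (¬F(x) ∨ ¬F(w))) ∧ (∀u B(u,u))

∀x ∀w ∀u (F(x) ∧ F(w) ∧ B(u,u))

Move each ¬ inward, flipping quantifiers it crosses:
  (∀x ∀w (F(x) ∧ F(w))) ∧ (∀u B(u,u))
All bound variables are already distinct, so no renaming is needed.
Pull the quantifiers to the front (each side's bound variable is not free in the other side):
  ∀x ∀w ∀u (F(x) ∧ F(w) ∧ B(u,u))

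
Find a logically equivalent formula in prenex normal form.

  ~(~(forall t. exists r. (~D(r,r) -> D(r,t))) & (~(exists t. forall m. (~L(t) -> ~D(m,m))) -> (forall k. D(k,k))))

forall t. exists r. forall c. exists m. exists k. (D(r,r) | D(r,t) | ~L(c) & D(m,m) & ~D(k,k))

First replace A → B with ¬A ∨ B.
  ~(~(forall t. exists r. (~~D(r,r) | D(r,t))) & (~~(exists t. forall m. (~~L(t) | ~D(m,m))) | (forall k. D(k,k))))
Drive negations inward (¬∀x A ≡ ∃x ¬A, ¬∃x A ≡ ∀x ¬A, De Morgan for ∧/∨):
  (forall t. exists r. (D(r,r) | D(r,t))) | (forall t. exists m. (~L(t) & D(m,m))) & (exists k. ~D(k,k))
Give each quantifier a distinct variable: t↦c.
  (forall t. exists r. (D(r,r) | D(r,t))) | (forall c. exists m. (~L(c) & D(m,m))) & (exists k. ~D(k,k))
Finally move all quantifiers to the prefix:
  forall t. exists r. forall c. exists m. exists k. (D(r,r) | D(r,t) | ~L(c) & D(m,m) & ~D(k,k))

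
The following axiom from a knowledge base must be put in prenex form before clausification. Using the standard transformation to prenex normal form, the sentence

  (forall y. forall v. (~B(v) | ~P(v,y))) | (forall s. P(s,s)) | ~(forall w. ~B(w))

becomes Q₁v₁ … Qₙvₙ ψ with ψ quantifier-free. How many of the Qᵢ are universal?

Drive negations inward (¬∀x A ≡ ∃x ¬A, ¬∃x A ≡ ∀x ¬A, De Morgan for ∧/∨):
  (forall y. forall v. (~B(v) | ~P(v,y))) | (forall s. P(s,s)) | (exists w. B(w))
All bound variables are already distinct, so no renaming is needed.
Finally move all quantifiers to the prefix:
  forall y. forall v. forall s. exists w. (~B(v) | ~P(v,y) | P(s,s) | B(w))
The prefix is forall y forall v forall s exists w: 3 universal, 1 existential.

3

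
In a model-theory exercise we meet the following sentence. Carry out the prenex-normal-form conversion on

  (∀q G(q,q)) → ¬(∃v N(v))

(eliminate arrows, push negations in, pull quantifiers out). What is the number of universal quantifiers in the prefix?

Rewrite implications/biconditionals: A → B as ¬A ∨ B.
  ¬(∀q G(q,q)) ∨ ¬(∃v N(v))
Push ¬ through the quantifiers and connectives to reach negation normal form:
  (∃q ¬G(q,q)) ∨ (∀v ¬N(v))
All bound variables are already distinct, so no renaming is needed.
Finally move all quantifiers to the prefix:
  ∃q ∀v (¬G(q,q) ∨ ¬N(v))
The prefix is ∃q ∀v: 1 universal, 1 existential.

1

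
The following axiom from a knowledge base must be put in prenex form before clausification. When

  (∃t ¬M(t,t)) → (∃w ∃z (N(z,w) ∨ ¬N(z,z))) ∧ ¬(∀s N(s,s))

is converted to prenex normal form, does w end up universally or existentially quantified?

existential

Eliminate → and ↔ using ¬ and ∨.
  ¬(∃t ¬M(t,t)) ∨ (∃w ∃z (N(z,w) ∨ ¬N(z,z))) ∧ ¬(∀s N(s,s))
Move each ¬ inward, flipping quantifiers it crosses:
  (∀t M(t,t)) ∨ (∃w ∃z (N(z,w) ∨ ¬N(z,z))) ∧ (∃s ¬N(s,s))
Extract every quantifier outward, since the variables are now distinct and don't occur free across branches:
  ∀t ∃w ∃z ∃s (M(t,t) ∨ (N(z,w) ∨ ¬N(z,z)) ∧ ¬N(s,s))
The quantifier ∃w sits under an even number of negations (counting the antecedent side of each →), so it remains existential.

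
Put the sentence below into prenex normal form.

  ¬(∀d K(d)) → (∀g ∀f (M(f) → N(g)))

∀d ∀g ∀f (K(d) ∨ ¬M(f) ∨ N(g))

Rewrite implications/biconditionals: A → B as ¬A ∨ B.
  ¬¬(∀d K(d)) ∨ (∀g ∀f (¬M(f) ∨ N(g)))
Move each ¬ inward, flipping quantifiers it crosses:
  (∀d K(d)) ∨ (∀g ∀f (¬M(f) ∨ N(g)))
Finally move all quantifiers to the prefix:
  ∀d ∀g ∀f (K(d) ∨ ¬M(f) ∨ N(g))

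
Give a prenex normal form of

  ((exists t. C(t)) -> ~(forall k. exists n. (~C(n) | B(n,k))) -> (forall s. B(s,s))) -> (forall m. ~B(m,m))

exists t. exists k. forall n. exists s. forall m. (C(t) & C(n) & ~B(n,k) & ~B(s,s) | ~B(m,m))

First replace A → B with ¬A ∨ B.
  ~(~(exists t. C(t)) | ~~(forall k. exists n. (~C(n) | B(n,k))) | (forall s. B(s,s))) | (forall m. ~B(m,m))
Push ¬ through the quantifiers and connectives to reach negation normal form:
  (exists t. C(t)) & (exists k. forall n. (C(n) & ~B(n,k))) & (exists s. ~B(s,s)) | (forall m. ~B(m,m))
Finally move all quantifiers to the prefix:
  exists t. exists k. forall n. exists s. forall m. (C(t) & C(n) & ~B(n,k) & ~B(s,s) | ~B(m,m))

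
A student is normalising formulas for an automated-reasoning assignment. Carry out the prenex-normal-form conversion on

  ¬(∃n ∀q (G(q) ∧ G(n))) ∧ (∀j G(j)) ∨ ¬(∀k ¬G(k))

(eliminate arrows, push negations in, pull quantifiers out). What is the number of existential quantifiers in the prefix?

2

Move each ¬ inward, flipping quantifiers it crosses:
  (∀n ∃q (¬G(q) ∨ ¬G(n))) ∧ (∀j G(j)) ∨ (∃k G(k))
Pull the quantifiers to the front (each side's bound variable is not free in the other side):
  ∀n ∃q ∀j ∃k ((¬G(q) ∨ ¬G(n)) ∧ G(j) ∨ G(k))
The prefix is ∀n ∃q ∀j ∃k: 2 universal, 2 existential.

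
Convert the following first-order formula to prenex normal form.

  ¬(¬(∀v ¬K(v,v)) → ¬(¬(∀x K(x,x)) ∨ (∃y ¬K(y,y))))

Eliminate → and ↔ using ¬ and ∨.
  ¬(¬¬(∀v ¬K(v,v)) ∨ ¬(¬(∀x K(x,x)) ∨ (∃y ¬K(y,y))))
Drive negations inward (¬∀x A ≡ ∃x ¬A, ¬∃x A ≡ ∀x ¬A, De Morgan for ∧/∨):
  (∃v K(v,v)) ∧ ((∃x ¬K(x,x)) ∨ (∃y ¬K(y,y)))
All bound variables are already distinct, so no renaming is needed.
Finally move all quantifiers to the prefix:
  ∃v ∃x ∃y (K(v,v) ∧ (¬K(x,x) ∨ ¬K(y,y)))

∃v ∃x ∃y (K(v,v) ∧ (¬K(x,x) ∨ ¬K(y,y)))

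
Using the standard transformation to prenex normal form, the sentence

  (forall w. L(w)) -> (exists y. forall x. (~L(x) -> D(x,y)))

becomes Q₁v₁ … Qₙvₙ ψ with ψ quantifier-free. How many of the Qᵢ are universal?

First replace A → B with ¬A ∨ B.
  ~(forall w. L(w)) | (exists y. forall x. (~~L(x) | D(x,y)))
Push ¬ through the quantifiers and connectives to reach negation normal form:
  (exists w. ~L(w)) | (exists y. forall x. (L(x) | D(x,y)))
All bound variables are already distinct, so no renaming is needed.
Finally move all quantifiers to the prefix:
  exists w. exists y. forall x. (~L(w) | L(x) | D(x,y))
The prefix is exists w exists y forall x: 1 universal, 2 existential.

1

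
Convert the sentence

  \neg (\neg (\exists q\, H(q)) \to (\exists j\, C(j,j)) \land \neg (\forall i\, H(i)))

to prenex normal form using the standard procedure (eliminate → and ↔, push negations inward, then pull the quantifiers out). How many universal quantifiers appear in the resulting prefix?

Eliminate → and ↔ using ¬ and ∨.
  \neg (\neg \neg (\exists q\, H(q)) \lor (\exists j\, C(j,j)) \land \neg (\forall i\, H(i)))
Push ¬ through the quantifiers and connectives to reach negation normal form:
  (\forall q\, \neg H(q)) \land ((\forall j\, \neg C(j,j)) \lor (\forall i\, H(i)))
All bound variables are already distinct, so no renaming is needed.
Pull the quantifiers to the front (each side's bound variable is not free in the other side):
  \forall q\, \forall j\, \forall i\, (\neg H(q) \land (\neg C(j,j) \lor H(i)))
The prefix is \forall q \forall j \forall i: 3 universal, 0 existential.

3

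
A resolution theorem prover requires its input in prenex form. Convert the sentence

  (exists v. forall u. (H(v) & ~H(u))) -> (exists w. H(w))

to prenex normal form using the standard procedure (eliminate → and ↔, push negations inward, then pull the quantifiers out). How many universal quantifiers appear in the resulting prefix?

First replace A → B with ¬A ∨ B.
  ~(exists v. forall u. (H(v) & ~H(u))) | (exists w. H(w))
Move each ¬ inward, flipping quantifiers it crosses:
  (forall v. exists u. (~H(v) | H(u))) | (exists w. H(w))
All bound variables are already distinct, so no renaming is needed.
Pull the quantifiers to the front (each side's bound variable is not free in the other side):
  forall v. exists u. exists w. (~H(v) | H(u) | H(w))
The prefix is forall v exists u exists w: 1 universal, 2 existential.

1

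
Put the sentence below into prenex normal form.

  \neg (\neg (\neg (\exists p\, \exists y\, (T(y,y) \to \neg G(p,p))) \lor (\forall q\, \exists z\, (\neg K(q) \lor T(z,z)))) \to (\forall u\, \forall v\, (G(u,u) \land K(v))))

\exists p\, \exists y\, \exists q\, \forall z\, \exists u\, \exists v\, ((\neg T(y,y) \lor \neg G(p,p)) \land K(q) \land \neg T(z,z) \land (\neg G(u,u) \lor \neg K(v)))

First replace A → B with ¬A ∨ B.
  \neg (\neg \neg (\neg (\exists p\, \exists y\, (\neg T(y,y) \lor \neg G(p,p))) \lor (\forall q\, \exists z\, (\neg K(q) \lor T(z,z)))) \lor (\forall u\, \forall v\, (G(u,u) \land K(v))))
Move each ¬ inward, flipping quantifiers it crosses:
  (\exists p\, \exists y\, (\neg T(y,y) \lor \neg G(p,p))) \land (\exists q\, \forall z\, (K(q) \land \neg T(z,z))) \land (\exists u\, \exists v\, (\neg G(u,u) \lor \neg K(v)))
Pull the quantifiers to the front (each side's bound variable is not free in the other side):
  \exists p\, \exists y\, \exists q\, \forall z\, \exists u\, \exists v\, ((\neg T(y,y) \lor \neg G(p,p)) \land K(q) \land \neg T(z,z) \land (\neg G(u,u) \lor \neg K(v)))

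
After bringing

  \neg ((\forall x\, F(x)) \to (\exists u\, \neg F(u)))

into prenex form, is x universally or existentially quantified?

First replace A → B with ¬A ∨ B.
  \neg (\neg (\forall x\, F(x)) \lor (\exists u\, \neg F(u)))
Push ¬ through the quantifiers and connectives to reach negation normal form:
  (\forall x\, F(x)) \land (\forall u\, F(u))
All bound variables are already distinct, so no renaming is needed.
Finally move all quantifiers to the prefix:
  \forall x\, \forall u\, (F(x) \land F(u))
The quantifier \forall x sits under an even number of negations (counting the antecedent side of each →), so it remains universal.

universal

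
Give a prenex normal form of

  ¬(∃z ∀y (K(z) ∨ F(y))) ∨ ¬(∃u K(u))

Push ¬ through the quantifiers and connectives to reach negation normal form:
  (∀z ∃y (¬K(z) ∧ ¬F(y))) ∨ (∀u ¬K(u))
All bound variables are already distinct, so no renaming is needed.
Pull the quantifiers to the front (each side's bound variable is not free in the other side):
  ∀z ∃y ∀u (¬K(z) ∧ ¬F(y) ∨ ¬K(u))

∀z ∃y ∀u (¬K(z) ∧ ¬F(y) ∨ ¬K(u))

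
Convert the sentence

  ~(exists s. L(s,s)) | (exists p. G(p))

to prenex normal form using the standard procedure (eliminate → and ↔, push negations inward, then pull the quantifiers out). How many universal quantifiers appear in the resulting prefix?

Move each ¬ inward, flipping quantifiers it crosses:
  (forall s. ~L(s,s)) | (exists p. G(p))
All bound variables are already distinct, so no renaming is needed.
Pull the quantifiers to the front (each side's bound variable is not free in the other side):
  forall s. exists p. (~L(s,s) | G(p))
The prefix is forall s exists p: 1 universal, 1 existential.

1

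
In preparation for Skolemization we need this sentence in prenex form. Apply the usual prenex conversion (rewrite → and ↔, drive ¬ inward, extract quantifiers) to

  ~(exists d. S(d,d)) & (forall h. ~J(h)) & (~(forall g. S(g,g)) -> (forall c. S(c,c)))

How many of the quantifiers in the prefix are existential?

0

First replace A → B with ¬A ∨ B.
  ~(exists d. S(d,d)) & (forall h. ~J(h)) & (~~(forall g. S(g,g)) | (forall c. S(c,c)))
Push ¬ through the quantifiers and connectives to reach negation normal form:
  (forall d. ~S(d,d)) & (forall h. ~J(h)) & ((forall g. S(g,g)) | (forall c. S(c,c)))
All bound variables are already distinct, so no renaming is needed.
Pull the quantifiers to the front (each side's bound variable is not free in the other side):
  forall d. forall h. forall g. forall c. (~S(d,d) & ~J(h) & (S(g,g) | S(c,c)))
The prefix is forall d forall h forall g forall c: 4 universal, 0 existential.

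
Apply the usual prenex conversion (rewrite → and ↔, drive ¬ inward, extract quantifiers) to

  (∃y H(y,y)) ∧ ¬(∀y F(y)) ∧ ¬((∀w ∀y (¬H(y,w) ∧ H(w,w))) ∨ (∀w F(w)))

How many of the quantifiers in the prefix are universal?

0

Drive negations inward (¬∀x A ≡ ∃x ¬A, ¬∃x A ≡ ∀x ¬A, De Morgan for ∧/∨):
  (∃y H(y,y)) ∧ (∃y ¬F(y)) ∧ (∃w ∃y (H(y,w) ∨ ¬H(w,w))) ∧ (∃w ¬F(w))
Rename bound variables to avoid capture: y↦x, y↦b, w↦v.
  (∃y H(y,y)) ∧ (∃x ¬F(x)) ∧ (∃w ∃b (H(b,w) ∨ ¬H(w,w))) ∧ (∃v ¬F(v))
Pull the quantifiers to the front (each side's bound variable is not free in the other side):
  ∃y ∃x ∃w ∃b ∃v (H(y,y) ∧ ¬F(x) ∧ (H(b,w) ∨ ¬H(w,w)) ∧ ¬F(v))
The prefix is ∃y ∃x ∃w ∃b ∃v: 0 universal, 5 existential.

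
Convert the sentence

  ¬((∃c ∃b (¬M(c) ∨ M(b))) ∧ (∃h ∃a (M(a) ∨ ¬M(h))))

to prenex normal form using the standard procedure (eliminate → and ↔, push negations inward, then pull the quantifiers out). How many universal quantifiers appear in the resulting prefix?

Drive negations inward (¬∀x A ≡ ∃x ¬A, ¬∃x A ≡ ∀x ¬A, De Morgan for ∧/∨):
  (∀c ∀b (M(c) ∧ ¬M(b))) ∨ (∀h ∀a (¬M(a) ∧ M(h)))
All bound variables are already distinct, so no renaming is needed.
Finally move all quantifiers to the prefix:
  ∀c ∀b ∀h ∀a (M(c) ∧ ¬M(b) ∨ ¬M(a) ∧ M(h))
The prefix is ∀c ∀b ∀h ∀a: 4 universal, 0 existential.

4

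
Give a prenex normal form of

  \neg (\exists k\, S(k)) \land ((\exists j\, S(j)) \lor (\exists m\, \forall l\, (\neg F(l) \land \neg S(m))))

Move each ¬ inward, flipping quantifiers it crosses:
  (\forall k\, \neg S(k)) \land ((\exists j\, S(j)) \lor (\exists m\, \forall l\, (\neg F(l) \land \neg S(m))))
All bound variables are already distinct, so no renaming is needed.
Finally move all quantifiers to the prefix:
  \forall k\, \exists j\, \exists m\, \forall l\, (\neg S(k) \land (S(j) \lor \neg F(l) \land \neg S(m)))

\forall k\, \exists j\, \exists m\, \forall l\, (\neg S(k) \land (S(j) \lor \neg F(l) \land \neg S(m)))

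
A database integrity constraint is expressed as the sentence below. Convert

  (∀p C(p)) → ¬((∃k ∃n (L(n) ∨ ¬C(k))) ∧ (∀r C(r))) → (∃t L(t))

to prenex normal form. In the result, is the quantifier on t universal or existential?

existential

Rewrite implications/biconditionals: A → B as ¬A ∨ B.
  ¬(∀p C(p)) ∨ ¬¬((∃k ∃n (L(n) ∨ ¬C(k))) ∧ (∀r C(r))) ∨ (∃t L(t))
Move each ¬ inward, flipping quantifiers it crosses:
  (∃p ¬C(p)) ∨ (∃k ∃n (L(n) ∨ ¬C(k))) ∧ (∀r C(r)) ∨ (∃t L(t))
All bound variables are already distinct, so no renaming is needed.
Extract every quantifier outward, since the variables are now distinct and don't occur free across branches:
  ∃p ∃k ∃n ∀r ∃t (¬C(p) ∨ (L(n) ∨ ¬C(k)) ∧ C(r) ∨ L(t))
The quantifier ∃t sits under an even number of negations (counting the antecedent side of each →), so it remains existential.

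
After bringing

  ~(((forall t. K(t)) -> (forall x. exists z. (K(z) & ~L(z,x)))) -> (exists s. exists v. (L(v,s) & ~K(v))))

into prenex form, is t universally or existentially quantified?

First replace A → B with ¬A ∨ B.
  ~(~(~(forall t. K(t)) | (forall x. exists z. (K(z) & ~L(z,x)))) | (exists s. exists v. (L(v,s) & ~K(v))))
Move each ¬ inward, flipping quantifiers it crosses:
  ((exists t. ~K(t)) | (forall x. exists z. (K(z) & ~L(z,x)))) & (forall s. forall v. (~L(v,s) | K(v)))
Finally move all quantifiers to the prefix:
  exists t. forall x. exists z. forall s. forall v. ((~K(t) | K(z) & ~L(z,x)) & (~L(v,s) | K(v)))
The quantifier forall t sits under an odd number of negations (counting the antecedent side of each →), so it flips to exists t.

existential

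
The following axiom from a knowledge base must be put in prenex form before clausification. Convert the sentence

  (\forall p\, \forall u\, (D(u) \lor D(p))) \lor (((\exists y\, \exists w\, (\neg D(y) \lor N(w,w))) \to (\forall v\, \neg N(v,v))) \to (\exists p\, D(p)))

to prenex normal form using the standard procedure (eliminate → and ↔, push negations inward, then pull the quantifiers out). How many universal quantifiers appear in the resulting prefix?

Eliminate → and ↔ using ¬ and ∨.
  (\forall p\, \forall u\, (D(u) \lor D(p))) \lor \neg (\neg (\exists y\, \exists w\, (\neg D(y) \lor N(w,w))) \lor (\forall v\, \neg N(v,v))) \lor (\exists p\, D(p))
Move each ¬ inward, flipping quantifiers it crosses:
  (\forall p\, \forall u\, (D(u) \lor D(p))) \lor (\exists y\, \exists w\, (\neg D(y) \lor N(w,w))) \land (\exists v\, N(v,v)) \lor (\exists p\, D(p))
Give each quantifier a distinct variable: p↦x.
  (\forall p\, \forall u\, (D(u) \lor D(p))) \lor (\exists y\, \exists w\, (\neg D(y) \lor N(w,w))) \land (\exists v\, N(v,v)) \lor (\exists x\, D(x))
Extract every quantifier outward, since the variables are now distinct and don't occur free across branches:
  \forall p\, \forall u\, \exists y\, \exists w\, \exists v\, \exists x\, (D(u) \lor D(p) \lor (\neg D(y) \lor N(w,w)) \land N(v,v) \lor D(x))
The prefix is \forall p \forall u \exists y \exists w \exists v \exists x: 2 universal, 4 existential.

2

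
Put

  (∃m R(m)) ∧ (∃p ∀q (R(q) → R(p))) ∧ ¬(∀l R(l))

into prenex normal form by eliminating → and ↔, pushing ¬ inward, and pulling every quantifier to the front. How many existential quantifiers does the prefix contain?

First replace A → B with ¬A ∨ B.
  (∃m R(m)) ∧ (∃p ∀q (¬R(q) ∨ R(p))) ∧ ¬(∀l R(l))
Push ¬ through the quantifiers and connectives to reach negation normal form:
  (∃m R(m)) ∧ (∃p ∀q (¬R(q) ∨ R(p))) ∧ (∃l ¬R(l))
All bound variables are already distinct, so no renaming is needed.
Extract every quantifier outward, since the variables are now distinct and don't occur free across branches:
  ∃m ∃p ∀q ∃l (R(m) ∧ (¬R(q) ∨ R(p)) ∧ ¬R(l))
The prefix is ∃m ∃p ∀q ∃l: 1 universal, 3 existential.

3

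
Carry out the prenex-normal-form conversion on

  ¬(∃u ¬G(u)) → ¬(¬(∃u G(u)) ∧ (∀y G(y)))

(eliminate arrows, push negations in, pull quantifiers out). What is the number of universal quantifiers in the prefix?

Rewrite implications/biconditionals: A → B as ¬A ∨ B.
  ¬¬(∃u ¬G(u)) ∨ ¬(¬(∃u G(u)) ∧ (∀y G(y)))
Move each ¬ inward, flipping quantifiers it crosses:
  (∃u ¬G(u)) ∨ (∃u G(u)) ∨ (∃y ¬G(y))
Give each quantifier a distinct variable: u↦t.
  (∃u ¬G(u)) ∨ (∃t G(t)) ∨ (∃y ¬G(y))
Finally move all quantifiers to the prefix:
  ∃u ∃t ∃y (¬G(u) ∨ G(t) ∨ ¬G(y))
The prefix is ∃u ∃t ∃y: 0 universal, 3 existential.

0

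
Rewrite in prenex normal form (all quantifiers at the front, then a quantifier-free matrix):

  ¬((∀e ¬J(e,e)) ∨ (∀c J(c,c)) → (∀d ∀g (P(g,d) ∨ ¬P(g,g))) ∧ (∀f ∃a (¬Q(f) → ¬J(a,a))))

First replace A → B with ¬A ∨ B.
  ¬(¬((∀e ¬J(e,e)) ∨ (∀c J(c,c))) ∨ (∀d ∀g (P(g,d) ∨ ¬P(g,g))) ∧ (∀f ∃a (¬¬Q(f) ∨ ¬J(a,a))))
Push ¬ through the quantifiers and connectives to reach negation normal form:
  ((∀e ¬J(e,e)) ∨ (∀c J(c,c))) ∧ ((∃d ∃g (¬P(g,d) ∧ P(g,g))) ∨ (∃f ∀a (¬Q(f) ∧ J(a,a))))
Finally move all quantifiers to the prefix:
  ∀e ∀c ∃d ∃g ∃f ∀a ((¬J(e,e) ∨ J(c,c)) ∧ (¬P(g,d) ∧ P(g,g) ∨ ¬Q(f) ∧ J(a,a)))

∀e ∀c ∃d ∃g ∃f ∀a ((¬J(e,e) ∨ J(c,c)) ∧ (¬P(g,d) ∧ P(g,g) ∨ ¬Q(f) ∧ J(a,a)))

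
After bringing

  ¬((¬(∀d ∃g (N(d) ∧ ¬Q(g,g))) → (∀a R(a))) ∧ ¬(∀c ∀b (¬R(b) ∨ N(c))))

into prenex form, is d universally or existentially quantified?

existential

First replace A → B with ¬A ∨ B.
  ¬((¬¬(∀d ∃g (N(d) ∧ ¬Q(g,g))) ∨ (∀a R(a))) ∧ ¬(∀c ∀b (¬R(b) ∨ N(c))))
Drive negations inward (¬∀x A ≡ ∃x ¬A, ¬∃x A ≡ ∀x ¬A, De Morgan for ∧/∨):
  (∃d ∀g (¬N(d) ∨ Q(g,g))) ∧ (∃a ¬R(a)) ∨ (∀c ∀b (¬R(b) ∨ N(c)))
All bound variables are already distinct, so no renaming is needed.
Finally move all quantifiers to the prefix:
  ∃d ∀g ∃a ∀c ∀b ((¬N(d) ∨ Q(g,g)) ∧ ¬R(a) ∨ ¬R(b) ∨ N(c))
The quantifier ∀d sits under an odd number of negations (counting the antecedent side of each →), so it flips to ∃d.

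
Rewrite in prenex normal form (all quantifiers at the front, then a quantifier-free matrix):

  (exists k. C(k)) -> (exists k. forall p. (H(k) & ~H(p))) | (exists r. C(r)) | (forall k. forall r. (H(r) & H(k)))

Eliminate → and ↔ using ¬ and ∨.
  ~(exists k. C(k)) | (exists k. forall p. (H(k) & ~H(p))) | (exists r. C(r)) | (forall k. forall r. (H(r) & H(k)))
Push ¬ through the quantifiers and connectives to reach negation normal form:
  (forall k. ~C(k)) | (exists k. forall p. (H(k) & ~H(p))) | (exists r. C(r)) | (forall k. forall r. (H(r) & H(k)))
Rename bound variables to avoid capture: k↦y, k↦y1, r↦v.
  (forall k. ~C(k)) | (exists y. forall p. (H(y) & ~H(p))) | (exists r. C(r)) | (forall y1. forall v. (H(v) & H(y1)))
Pull the quantifiers to the front (each side's bound variable is not free in the other side):
  forall k. exists y. forall p. exists r. forall y1. forall v. (~C(k) | H(y) & ~H(p) | C(r) | H(v) & H(y1))

forall k. exists y. forall p. exists r. forall y1. forall v. (~C(k) | H(y) & ~H(p) | C(r) | H(v) & H(y1))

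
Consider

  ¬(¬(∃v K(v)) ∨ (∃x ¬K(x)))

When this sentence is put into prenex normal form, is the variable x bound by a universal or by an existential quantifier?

universal

Push ¬ through the quantifiers and connectives to reach negation normal form:
  (∃v K(v)) ∧ (∀x K(x))
All bound variables are already distinct, so no renaming is needed.
Pull the quantifiers to the front (each side's bound variable is not free in the other side):
  ∃v ∀x (K(v) ∧ K(x))
The quantifier ∃x sits under an odd number of negations, so it flips to ∀x.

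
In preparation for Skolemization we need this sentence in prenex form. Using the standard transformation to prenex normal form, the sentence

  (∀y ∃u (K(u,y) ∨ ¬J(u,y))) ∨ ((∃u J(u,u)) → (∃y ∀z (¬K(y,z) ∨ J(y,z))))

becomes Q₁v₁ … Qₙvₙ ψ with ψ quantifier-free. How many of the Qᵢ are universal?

Rewrite implications/biconditionals: A → B as ¬A ∨ B.
  (∀y ∃u (K(u,y) ∨ ¬J(u,y))) ∨ ¬(∃u J(u,u)) ∨ (∃y ∀z (¬K(y,z) ∨ J(y,z)))
Move each ¬ inward, flipping quantifiers it crosses:
  (∀y ∃u (K(u,y) ∨ ¬J(u,y))) ∨ (∀u ¬J(u,u)) ∨ (∃y ∀z (¬K(y,z) ∨ J(y,z)))
Rename bound variables to avoid capture: u↦b, y↦x.
  (∀y ∃u (K(u,y) ∨ ¬J(u,y))) ∨ (∀b ¬J(b,b)) ∨ (∃x ∀z (¬K(x,z) ∨ J(x,z)))
Pull the quantifiers to the front (each side's bound variable is not free in the other side):
  ∀y ∃u ∀b ∃x ∀z (K(u,y) ∨ ¬J(u,y) ∨ ¬J(b,b) ∨ ¬K(x,z) ∨ J(x,z))
The prefix is ∀y ∃u ∀b ∃x ∀z: 3 universal, 2 existential.

3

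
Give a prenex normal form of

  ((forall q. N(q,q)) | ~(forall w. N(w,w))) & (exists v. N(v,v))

Move each ¬ inward, flipping quantifiers it crosses:
  ((forall q. N(q,q)) | (exists w. ~N(w,w))) & (exists v. N(v,v))
Pull the quantifiers to the front (each side's bound variable is not free in the other side):
  forall q. exists w. exists v. ((N(q,q) | ~N(w,w)) & N(v,v))

forall q. exists w. exists v. ((N(q,q) | ~N(w,w)) & N(v,v))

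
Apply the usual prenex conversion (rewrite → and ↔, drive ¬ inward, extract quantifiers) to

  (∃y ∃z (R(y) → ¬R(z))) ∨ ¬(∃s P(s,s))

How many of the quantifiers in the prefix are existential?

Rewrite implications/biconditionals: A → B as ¬A ∨ B.
  (∃y ∃z (¬R(y) ∨ ¬R(z))) ∨ ¬(∃s P(s,s))
Move each ¬ inward, flipping quantifiers it crosses:
  (∃y ∃z (¬R(y) ∨ ¬R(z))) ∨ (∀s ¬P(s,s))
Extract every quantifier outward, since the variables are now distinct and don't occur free across branches:
  ∃y ∃z ∀s (¬R(y) ∨ ¬R(z) ∨ ¬P(s,s))
The prefix is ∃y ∃z ∀s: 1 universal, 2 existential.

2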